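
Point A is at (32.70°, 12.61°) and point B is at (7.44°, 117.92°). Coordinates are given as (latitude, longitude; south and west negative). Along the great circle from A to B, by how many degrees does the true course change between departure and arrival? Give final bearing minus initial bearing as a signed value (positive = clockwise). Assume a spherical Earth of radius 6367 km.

+49.5°

Initial bearing θ₁ = atan2(sin Δλ cos φ₂, cos φ₁ sin φ₂ − sin φ₁ cos φ₂ cos Δλ) = 75.33°
Final bearing θ₂ = (initial bearing from the destination back to the start) + 180° = 124.82°
Δθ = θ₂ − θ₁ = +49.5°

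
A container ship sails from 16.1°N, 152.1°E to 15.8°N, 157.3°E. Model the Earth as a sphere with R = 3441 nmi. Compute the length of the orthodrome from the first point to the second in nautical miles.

301 nmi

cos σ = sin φ₁ sin φ₂ + cos φ₁ cos φ₂ cos Δλ
      = sin(16.10°)sin(15.80°) + cos(16.10°)cos(15.80°)cos(5.20°) = 0.9962
σ = 5.009° → d = Rσ = 3441·0.08742 = 301 nmi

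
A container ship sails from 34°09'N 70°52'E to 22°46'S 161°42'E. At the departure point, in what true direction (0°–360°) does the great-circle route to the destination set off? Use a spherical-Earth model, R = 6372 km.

108.7°

N = sin Δλ·cos φ₂ = +0.9220;  D = cos φ₁ sin φ₂ − sin φ₁ cos φ₂ cos Δλ = -0.3127
initial course = atan2(N, D) = 108.74°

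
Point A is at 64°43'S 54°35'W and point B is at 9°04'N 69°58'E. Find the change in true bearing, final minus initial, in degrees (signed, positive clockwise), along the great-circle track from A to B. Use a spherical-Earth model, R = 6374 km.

Initial bearing θ₁ = atan2(sin Δλ cos φ₂, cos φ₁ sin φ₂ − sin φ₁ cos φ₂ cos Δλ) = 118.36°
Final bearing θ₂ = (initial bearing from the destination back to the start) + 180° = 22.37°
Δθ = θ₂ − θ₁ = -96.0°

-96.0°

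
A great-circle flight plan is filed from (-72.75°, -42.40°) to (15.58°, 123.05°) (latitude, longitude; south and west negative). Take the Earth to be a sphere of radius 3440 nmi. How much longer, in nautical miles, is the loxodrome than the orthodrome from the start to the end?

Great circle: cos σ = sin φ₁ sin φ₂ + cos φ₁ cos φ₂ cos Δλ,  σ = 2.1329 rad → d_gc = 7337.3 nmi
Rhumb line: Δψ = +2.1613, q = Δφ/Δψ = 0.7133, d_rh = R√(Δφ²+q²Δλ²) = 8850.4 nmi
Excess = 8850.4 − 7337.3 = 1513.1 ≈ 1513 nmi

1513 nmi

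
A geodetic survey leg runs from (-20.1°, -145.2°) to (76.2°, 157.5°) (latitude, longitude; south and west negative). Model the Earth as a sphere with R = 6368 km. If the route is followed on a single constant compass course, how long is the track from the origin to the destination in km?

Δψ = ln[tan(π/4+φ₂/2)/tan(π/4+φ₁/2)] = +2.4701;  Δφ = +1.6808 rad,  Δλ = -1.0001 rad
q = Δφ/Δψ = 0.6804
d = R·√(Δφ² + q²Δλ²) = 6368·1.81328 = 11547 km

11547 km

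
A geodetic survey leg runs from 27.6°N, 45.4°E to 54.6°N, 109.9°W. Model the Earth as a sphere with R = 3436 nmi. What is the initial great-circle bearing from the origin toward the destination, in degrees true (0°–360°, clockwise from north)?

N = sin Δλ·cos φ₂ = -0.2421;  D = cos φ₁ sin φ₂ − sin φ₁ cos φ₂ cos Δλ = +0.9662
initial course = atan2(N, D) = 345.94°

345.9°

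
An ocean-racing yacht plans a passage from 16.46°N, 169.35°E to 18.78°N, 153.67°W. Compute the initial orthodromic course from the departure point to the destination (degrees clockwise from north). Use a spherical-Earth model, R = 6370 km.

80.6°

θ = atan2( sin Δλ·cos φ₂ ,  cos φ₁ sin φ₂ − sin φ₁ cos φ₂ cos Δλ )
  = atan2(+0.5695, +0.0944) = 80.58°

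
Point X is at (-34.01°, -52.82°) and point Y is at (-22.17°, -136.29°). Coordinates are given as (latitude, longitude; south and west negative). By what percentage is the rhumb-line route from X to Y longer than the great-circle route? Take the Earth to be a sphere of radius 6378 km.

2.4%

Great circle: σ = 1.2678 rad → d_gc = Rσ = 8086.1 km
Rhumb: Δφ = +0.2066, Δλ = -1.4568, Δψ = +0.2349, q = Δφ/Δψ = 0.8797 → d_rh = R√(Δφ²+q²Δλ²) = 8279.8 km
Excess = (8279.8 − 8086.1) / 8086.1 = 193.7 / 8086.1 = 2.40% ≈ 2.4%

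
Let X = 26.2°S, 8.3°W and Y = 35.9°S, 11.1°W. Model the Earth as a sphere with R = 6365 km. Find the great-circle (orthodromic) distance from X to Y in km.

Haversine: a = sin²(Δφ/2)+cos φ₁ cos φ₂ sin²(Δλ/2) = 0.00758;  σ = 2·atan2(√a,√(1−a))
σ = 9.991° → d = Rσ = 6365·0.17437 = 1110 km

1110 km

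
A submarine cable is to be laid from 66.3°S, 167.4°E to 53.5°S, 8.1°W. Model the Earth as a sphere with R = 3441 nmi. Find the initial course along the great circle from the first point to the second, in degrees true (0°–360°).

183.1°

N = sin Δλ·cos φ₂ = -0.0467;  D = cos φ₁ sin φ₂ − sin φ₁ cos φ₂ cos Δλ = -0.8661
initial course = atan2(N, D) = 183.08°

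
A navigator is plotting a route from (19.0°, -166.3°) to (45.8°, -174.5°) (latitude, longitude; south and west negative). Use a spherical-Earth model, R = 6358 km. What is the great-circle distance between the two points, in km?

3068 km

cos σ = sin φ₁ sin φ₂ + cos φ₁ cos φ₂ cos Δλ
      = sin(19.00°)sin(45.80°) + cos(19.00°)cos(45.80°)cos(-8.20°) = 0.8858
σ = 27.644° → d = Rσ = 6358·0.48248 = 3068 km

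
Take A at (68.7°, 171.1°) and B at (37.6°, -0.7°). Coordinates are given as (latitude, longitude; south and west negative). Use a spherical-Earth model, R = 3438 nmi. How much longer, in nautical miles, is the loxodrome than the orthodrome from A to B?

Great circle: cos σ = sin φ₁ sin φ₂ + cos φ₁ cos φ₂ cos Δλ,  σ = 1.2832 rad → d_gc = 4411.8 nmi
Rhumb line: Δψ = -0.9619, q = Δφ/Δψ = 0.5643, d_rh = R√(Δφ²+q²Δλ²) = 6109.2 nmi
Excess = 6109.2 − 4411.8 = 1697.4 ≈ 1697 nmi

1697 nmi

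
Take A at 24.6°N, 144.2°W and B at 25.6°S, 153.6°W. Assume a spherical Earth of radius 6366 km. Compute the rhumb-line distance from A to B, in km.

5668 km

Rhumb course C = atan2(Δλ, Δψ) with Δψ = ln[tan(π/4+φ₂/2)/tan(π/4+φ₁/2)] = -0.9056, Δλ = -0.1641 → C = 190.27°
d = R·|Δφ| / |cos C| = 6366·0.87616 / 0.98398 = 5668 km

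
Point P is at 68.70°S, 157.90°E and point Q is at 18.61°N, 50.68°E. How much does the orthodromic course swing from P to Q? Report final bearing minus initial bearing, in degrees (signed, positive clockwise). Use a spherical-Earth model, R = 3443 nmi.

+76.9°

Initial bearing θ₁ = atan2(sin Δλ cos φ₂, cos φ₁ sin φ₂ − sin φ₁ cos φ₂ cos Δλ) = 260.87°
Final bearing θ₂ = (initial bearing from the destination back to the start) + 180° = 337.76°
Δθ = θ₂ − θ₁ = +76.9°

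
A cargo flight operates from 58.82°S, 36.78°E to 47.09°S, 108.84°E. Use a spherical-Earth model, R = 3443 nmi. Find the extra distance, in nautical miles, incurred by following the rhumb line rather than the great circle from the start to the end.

118 nmi

Great circle: cos σ = sin φ₁ sin φ₂ + cos φ₁ cos φ₂ cos Δλ,  σ = 0.7448 rad → d_gc = 2564.5 nmi
Rhumb line: Δψ = +0.3425, q = Δφ/Δψ = 0.5977, d_rh = R√(Δφ²+q²Δλ²) = 2682.3 nmi
Excess = 2682.3 − 2564.5 = 117.8 ≈ 118 nmi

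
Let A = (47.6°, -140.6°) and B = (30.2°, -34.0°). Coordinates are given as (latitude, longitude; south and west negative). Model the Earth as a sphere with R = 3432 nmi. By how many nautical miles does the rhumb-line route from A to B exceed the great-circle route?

Great circle: cos σ = sin φ₁ sin φ₂ + cos φ₁ cos φ₂ cos Δλ,  σ = 1.3644 rad → d_gc = 4682.5 nmi
Rhumb line: Δψ = -0.3937, q = Δφ/Δψ = 0.7713, d_rh = R√(Δφ²+q²Δλ²) = 5034.1 nmi
Excess = 5034.1 − 4682.5 = 351.6 ≈ 352 nmi

352 nmi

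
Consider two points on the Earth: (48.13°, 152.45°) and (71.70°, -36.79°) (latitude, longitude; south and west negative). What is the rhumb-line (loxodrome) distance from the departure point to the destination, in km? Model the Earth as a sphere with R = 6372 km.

9404 km

Δψ = ln[tan(π/4+φ₂/2)/tan(π/4+φ₁/2)] = +0.8651;  Δφ = +0.4114 rad,  Δλ = +2.9803 rad
q = Δφ/Δψ = 0.4755
d = R·√(Δφ² + q²Δλ²) = 6372·1.47577 = 9404 km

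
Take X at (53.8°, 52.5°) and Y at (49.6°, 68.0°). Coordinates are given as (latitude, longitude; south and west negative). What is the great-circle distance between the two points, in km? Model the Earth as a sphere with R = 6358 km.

cos σ = sin φ₁ sin φ₂ + cos φ₁ cos φ₂ cos Δλ
      = sin(53.80°)sin(49.60°) + cos(53.80°)cos(49.60°)cos(15.50°) = 0.9834
σ = 10.457° → d = Rσ = 6358·0.18250 = 1160 km

1160 km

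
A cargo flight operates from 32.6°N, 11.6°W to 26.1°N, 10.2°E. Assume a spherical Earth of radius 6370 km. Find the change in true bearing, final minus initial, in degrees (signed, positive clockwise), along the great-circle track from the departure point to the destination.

+10.8°

At departure: θ₁ = atan2(sin Δλ cos φ₂, cos φ₁ sin φ₂ − sin φ₁ cos φ₂ cos Δλ) = 103.26°
At arrival: θ₂ = atan2(sin Δλ cos φ₁, −cos φ₂ sin φ₁ + sin φ₂ cos φ₁ cos Δλ) = 114.06°
Δθ = θ₂ − θ₁ = +10.8°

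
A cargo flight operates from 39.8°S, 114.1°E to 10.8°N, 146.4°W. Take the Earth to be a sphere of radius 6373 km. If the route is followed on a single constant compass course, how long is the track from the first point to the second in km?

11746 km

Δψ = ln[tan(π/4+φ₂/2)/tan(π/4+φ₁/2)] = +0.9480;  Δφ = +0.8831 rad,  Δλ = +1.7366 rad
q = Δφ/Δψ = 0.9316
d = R·√(Δφ² + q²Δλ²) = 6373·1.84316 = 11746 km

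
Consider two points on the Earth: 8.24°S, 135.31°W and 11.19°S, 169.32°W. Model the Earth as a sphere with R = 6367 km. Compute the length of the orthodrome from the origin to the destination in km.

Haversine: a = sin²(Δφ/2)+cos φ₁ cos φ₂ sin²(Δλ/2) = 0.08370;  σ = 2·atan2(√a,√(1−a))
σ = 33.633° → d = Rσ = 6367·0.58701 = 3738 km

3738 km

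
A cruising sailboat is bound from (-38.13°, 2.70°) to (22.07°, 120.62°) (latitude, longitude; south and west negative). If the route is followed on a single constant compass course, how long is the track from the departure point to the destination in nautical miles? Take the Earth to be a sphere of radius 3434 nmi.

Δψ = ln[tan(π/4+φ₂/2)/tan(π/4+φ₁/2)] = +1.1160;  Δφ = +1.0507 rad,  Δλ = +2.0581 rad
q = Δφ/Δψ = 0.9415
d = R·√(Δφ² + q²Δλ²) = 3434·2.20424 = 7569 nmi

7569 nmi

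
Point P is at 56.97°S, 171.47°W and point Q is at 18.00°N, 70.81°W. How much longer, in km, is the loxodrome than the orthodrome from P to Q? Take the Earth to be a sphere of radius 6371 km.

350 km

Great circle: cos σ = sin φ₁ sin φ₂ + cos φ₁ cos φ₂ cos Δλ,  σ = 1.9337 rad → d_gc = 12319.5 km
Rhumb line: Δψ = +1.5352, q = Δφ/Δψ = 0.8523, d_rh = R√(Δφ²+q²Δλ²) = 12669.1 km
Excess = 12669.1 − 12319.5 = 349.6 ≈ 350 km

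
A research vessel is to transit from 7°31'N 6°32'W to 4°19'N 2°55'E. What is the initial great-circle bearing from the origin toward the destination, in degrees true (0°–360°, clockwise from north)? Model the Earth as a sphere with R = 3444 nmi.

θ = atan2( sin Δλ·cos φ₂ ,  cos φ₁ sin φ₂ − sin φ₁ cos φ₂ cos Δλ )
  = atan2(+0.1637, -0.0541) = 108.27°

108.3°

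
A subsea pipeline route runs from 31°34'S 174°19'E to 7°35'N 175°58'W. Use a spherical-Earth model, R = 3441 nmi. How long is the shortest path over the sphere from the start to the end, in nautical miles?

2417 nmi

cos σ = sin φ₁ sin φ₂ + cos φ₁ cos φ₂ cos Δλ
      = sin(-31.57°)sin(7.58°) + cos(-31.57°)cos(7.58°)cos(9.72°) = 0.7634
σ = 40.237° → d = Rσ = 3441·0.70227 = 2417 nmi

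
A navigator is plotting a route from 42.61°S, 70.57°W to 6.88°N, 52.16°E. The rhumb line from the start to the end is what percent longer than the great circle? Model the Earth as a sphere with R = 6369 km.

Great circle: σ = 2.0671 rad → d_gc = Rσ = 13165.2 km
Rhumb: Δφ = +0.8638, Δλ = +2.1420, Δψ = +0.9439, q = Δφ/Δψ = 0.9151 → d_rh = R√(Δφ²+q²Δλ²) = 13642.4 km
Excess = (13642.4 − 13165.2) / 13165.2 = 477.2 / 13165.2 = 3.62% ≈ 3.6%

3.6%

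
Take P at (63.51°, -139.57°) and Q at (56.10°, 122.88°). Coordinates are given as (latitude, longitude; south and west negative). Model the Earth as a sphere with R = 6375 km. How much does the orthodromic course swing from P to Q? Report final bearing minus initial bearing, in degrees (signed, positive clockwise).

-89.3°

At departure: θ₁ = atan2(sin Δλ cos φ₂, cos φ₁ sin φ₂ − sin φ₁ cos φ₂ cos Δλ) = 308.25°
At arrival: θ₂ = atan2(sin Δλ cos φ₁, −cos φ₂ sin φ₁ + sin φ₂ cos φ₁ cos Δλ) = 218.91°
Δθ = θ₂ − θ₁ = -89.3°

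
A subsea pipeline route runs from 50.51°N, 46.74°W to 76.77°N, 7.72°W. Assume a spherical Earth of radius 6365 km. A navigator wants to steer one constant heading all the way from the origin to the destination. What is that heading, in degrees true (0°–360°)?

Δψ = ln[tan(π/4+φ₂/2)/tan(π/4+φ₁/2)] = +1.1298
Δλ = +0.6810 rad (taken the short way round)
course = atan2(Δλ, Δψ) = 31.08°

31.1°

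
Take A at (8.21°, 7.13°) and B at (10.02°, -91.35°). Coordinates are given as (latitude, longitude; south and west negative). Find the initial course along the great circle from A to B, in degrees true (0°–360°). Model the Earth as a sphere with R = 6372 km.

281.2°

N = sin Δλ·cos φ₂ = -0.9740;  D = cos φ₁ sin φ₂ − sin φ₁ cos φ₂ cos Δλ = +0.1929
initial course = atan2(N, D) = 281.21°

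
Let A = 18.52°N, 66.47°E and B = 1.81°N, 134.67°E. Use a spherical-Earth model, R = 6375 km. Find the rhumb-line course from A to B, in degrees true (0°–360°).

104.0°

Δψ = ln[tan(π/4+φ₂/2)/tan(π/4+φ₁/2)] = -0.2974
Δλ = +1.1903 rad (taken the short way round)
course = atan2(Δλ, Δψ) = 104.03°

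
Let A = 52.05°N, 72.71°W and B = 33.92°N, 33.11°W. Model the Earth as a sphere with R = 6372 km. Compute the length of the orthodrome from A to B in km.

3733 km

cos σ = sin φ₁ sin φ₂ + cos φ₁ cos φ₂ cos Δλ
      = sin(52.05°)sin(33.92°) + cos(52.05°)cos(33.92°)cos(39.60°) = 0.8332
σ = 33.567° → d = Rσ = 6372·0.58585 = 3733 km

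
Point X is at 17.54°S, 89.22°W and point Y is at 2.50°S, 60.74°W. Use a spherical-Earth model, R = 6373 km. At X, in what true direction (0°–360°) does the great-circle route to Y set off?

θ = atan2( sin Δλ·cos φ₂ ,  cos φ₁ sin φ₂ − sin φ₁ cos φ₂ cos Δλ )
  = atan2(+0.4764, +0.2231) = 64.91°

64.9°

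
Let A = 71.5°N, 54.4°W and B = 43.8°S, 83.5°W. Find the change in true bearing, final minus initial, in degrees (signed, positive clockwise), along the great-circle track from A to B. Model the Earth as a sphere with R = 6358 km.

-13.2°

At departure: θ₁ = atan2(sin Δλ cos φ₂, cos φ₁ sin φ₂ − sin φ₁ cos φ₂ cos Δλ) = 203.23°
At arrival: θ₂ = atan2(sin Δλ cos φ₁, −cos φ₂ sin φ₁ + sin φ₂ cos φ₁ cos Δλ) = 189.99°
Δθ = θ₂ − θ₁ = -13.2°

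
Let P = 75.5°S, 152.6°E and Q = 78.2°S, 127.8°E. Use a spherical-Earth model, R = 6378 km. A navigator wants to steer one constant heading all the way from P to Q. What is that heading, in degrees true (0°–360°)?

244.3°

Meridional parts: M(φ₁)=-2.0619, M(φ₂)=-2.2697 → ΔM = -0.2079;  Δλ = -0.4328 rad
tan C = Δλ / ΔM = +2.0823 → C = 244.35°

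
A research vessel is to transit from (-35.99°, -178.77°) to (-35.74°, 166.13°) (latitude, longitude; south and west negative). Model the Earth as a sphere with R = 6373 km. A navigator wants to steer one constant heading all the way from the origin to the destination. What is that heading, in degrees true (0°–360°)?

271.2°

Meridional parts: M(φ₁)=-0.6741, M(φ₂)=-0.6687 → ΔM = +0.0054;  Δλ = -0.2635 rad
tan C = Δλ / ΔM = -48.9481 → C = 271.17°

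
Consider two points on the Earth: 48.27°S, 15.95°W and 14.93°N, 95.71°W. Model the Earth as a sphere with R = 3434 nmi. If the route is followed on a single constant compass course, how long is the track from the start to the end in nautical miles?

Δψ = ln[tan(π/4+φ₂/2)/tan(π/4+φ₁/2)] = +1.2281;  Δφ = +1.1030 rad,  Δλ = -1.3921 rad
q = Δφ/Δψ = 0.8982
d = R·√(Δφ² + q²Δλ²) = 3434·1.66734 = 5726 nmi

5726 nmi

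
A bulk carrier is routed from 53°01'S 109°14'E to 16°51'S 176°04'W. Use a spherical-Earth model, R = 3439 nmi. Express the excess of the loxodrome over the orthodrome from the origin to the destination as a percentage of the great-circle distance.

2.8%

Great circle: σ = 1.1772 rad → d_gc = Rσ = 4048.5 nmi
Rhumb: Δφ = +0.6312, Δλ = +1.3038, Δψ = +0.7969, q = Δφ/Δψ = 0.7921 → d_rh = R√(Δφ²+q²Δλ²) = 4162.4 nmi
Excess = (4162.4 − 4048.5) / 4048.5 = 113.9 / 4048.5 = 2.81% ≈ 2.8%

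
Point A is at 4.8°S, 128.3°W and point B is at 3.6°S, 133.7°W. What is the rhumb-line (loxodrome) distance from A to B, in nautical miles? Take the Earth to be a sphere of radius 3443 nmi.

Δψ = ln[tan(π/4+φ₂/2)/tan(π/4+φ₁/2)] = +0.0210;  Δφ = +0.0209 rad,  Δλ = -0.0942 rad
q = Δφ/Δψ = 0.9973
d = R·√(Δφ² + q²Δλ²) = 3443·0.09630 = 332 nmi

332 nmi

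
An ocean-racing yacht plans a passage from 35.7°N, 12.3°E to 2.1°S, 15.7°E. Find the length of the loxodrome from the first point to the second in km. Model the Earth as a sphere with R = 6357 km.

Δψ = ln[tan(π/4+φ₂/2)/tan(π/4+φ₁/2)] = -0.7045;  Δφ = -0.6597 rad,  Δλ = +0.0593 rad
q = Δφ/Δψ = 0.9365
d = R·√(Δφ² + q²Δλ²) = 6357·0.66207 = 4209 km

4209 km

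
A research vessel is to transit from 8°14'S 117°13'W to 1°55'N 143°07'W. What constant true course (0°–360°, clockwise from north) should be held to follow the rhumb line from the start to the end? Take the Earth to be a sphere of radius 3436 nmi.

291.5°

Δψ = ln[tan(π/4+φ₂/2)/tan(π/4+φ₁/2)] = +0.1777
Δλ = -0.4520 rad (taken the short way round)
course = atan2(Δλ, Δψ) = 291.46°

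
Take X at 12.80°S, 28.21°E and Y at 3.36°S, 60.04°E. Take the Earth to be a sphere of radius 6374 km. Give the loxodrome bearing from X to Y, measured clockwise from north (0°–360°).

73.3°

Meridional parts: M(φ₁)=-0.2253, M(φ₂)=-0.0587 → ΔM = +0.1666;  Δλ = +0.5555 rad
tan C = Δλ / ΔM = +3.3344 → C = 73.31°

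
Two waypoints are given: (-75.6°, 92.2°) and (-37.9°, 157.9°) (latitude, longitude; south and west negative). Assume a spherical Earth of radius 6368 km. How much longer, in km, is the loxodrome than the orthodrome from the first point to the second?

Great circle: cos σ = sin φ₁ sin φ₂ + cos φ₁ cos φ₂ cos Δλ,  σ = 0.8288 rad → d_gc = 5278.0 km
Rhumb line: Δψ = +1.3531, q = Δφ/Δψ = 0.4863, d_rh = R√(Δφ²+q²Δλ²) = 5492.3 km
Excess = 5492.3 − 5278.0 = 214.3 ≈ 214 km

214 km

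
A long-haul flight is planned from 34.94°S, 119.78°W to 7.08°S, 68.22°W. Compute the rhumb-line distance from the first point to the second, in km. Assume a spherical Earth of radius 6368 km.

6122 km

Rhumb course C = atan2(Δλ, Δψ) with Δψ = ln[tan(π/4+φ₂/2)/tan(π/4+φ₁/2)] = +0.5277, Δλ = +0.8999 → C = 59.61°
d = R·|Δφ| / |cos C| = 6368·0.48625 / 0.50583 = 6122 km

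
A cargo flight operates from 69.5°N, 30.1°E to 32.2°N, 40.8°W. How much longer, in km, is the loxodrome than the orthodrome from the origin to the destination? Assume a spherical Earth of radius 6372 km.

Great circle: cos σ = sin φ₁ sin φ₂ + cos φ₁ cos φ₂ cos Δλ,  σ = 0.9322 rad → d_gc = 5939.7 km
Rhumb line: Δψ = -1.1160, q = Δφ/Δψ = 0.5833, d_rh = R√(Δφ²+q²Δλ²) = 6193.7 km
Excess = 6193.7 − 5939.7 = 254.0 ≈ 254 km

254 km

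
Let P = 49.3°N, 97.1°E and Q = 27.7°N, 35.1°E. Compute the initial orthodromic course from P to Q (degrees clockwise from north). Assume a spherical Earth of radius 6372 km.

269.1°

θ = atan2( sin Δλ·cos φ₂ ,  cos φ₁ sin φ₂ − sin φ₁ cos φ₂ cos Δλ )
  = atan2(-0.7818, -0.0120) = 269.12°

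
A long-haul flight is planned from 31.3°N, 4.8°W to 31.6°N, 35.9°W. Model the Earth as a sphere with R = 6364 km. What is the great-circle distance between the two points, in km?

2937 km

cos σ = sin φ₁ sin φ₂ + cos φ₁ cos φ₂ cos Δλ
      = sin(31.30°)sin(31.60°) + cos(31.30°)cos(31.60°)cos(-31.10°) = 0.8954
σ = 26.442° → d = Rσ = 6364·0.46151 = 2937 km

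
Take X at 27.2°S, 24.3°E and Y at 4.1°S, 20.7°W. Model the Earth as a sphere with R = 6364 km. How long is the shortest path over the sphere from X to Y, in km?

Haversine: a = sin²(Δφ/2)+cos φ₁ cos φ₂ sin²(Δλ/2) = 0.17001;  σ = 2·atan2(√a,√(1−a))
σ = 48.701° → d = Rσ = 6364·0.85000 = 5409 km

5409 km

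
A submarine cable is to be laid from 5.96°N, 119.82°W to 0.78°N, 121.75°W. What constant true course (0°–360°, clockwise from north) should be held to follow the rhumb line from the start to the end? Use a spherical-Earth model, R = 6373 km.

200.4°

Meridional parts: M(φ₁)=+0.1042, M(φ₂)=+0.0136 → ΔM = -0.0906;  Δλ = -0.0337 rad
tan C = Δλ / ΔM = +0.3718 → C = 200.40°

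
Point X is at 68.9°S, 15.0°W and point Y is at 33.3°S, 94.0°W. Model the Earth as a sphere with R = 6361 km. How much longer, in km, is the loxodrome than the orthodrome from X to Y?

Great circle: cos σ = sin φ₁ sin φ₂ + cos φ₁ cos φ₂ cos Δλ,  σ = 0.9647 rad → d_gc = 6136.8 km
Rhumb line: Δψ = +1.0637, q = Δφ/Δψ = 0.5841, d_rh = R√(Δφ²+q²Δλ²) = 6470.4 km
Excess = 6470.4 − 6136.8 = 333.6 ≈ 334 km

334 km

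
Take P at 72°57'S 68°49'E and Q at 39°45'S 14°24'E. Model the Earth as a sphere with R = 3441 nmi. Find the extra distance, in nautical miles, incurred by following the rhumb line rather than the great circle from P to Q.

69 nmi

Great circle: cos σ = sin φ₁ sin φ₂ + cos φ₁ cos φ₂ cos Δλ,  σ = 0.7340 rad → d_gc = 2525.7 nmi
Rhumb line: Δψ = +1.1406, q = Δφ/Δψ = 0.5080, d_rh = R√(Δφ²+q²Δλ²) = 2594.6 nmi
Excess = 2594.6 − 2525.7 = 68.9 ≈ 69 nmi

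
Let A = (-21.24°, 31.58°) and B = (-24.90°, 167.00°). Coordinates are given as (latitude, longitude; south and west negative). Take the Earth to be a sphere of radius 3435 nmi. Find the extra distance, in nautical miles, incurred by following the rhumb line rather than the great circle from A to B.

Great circle: cos σ = sin φ₁ sin φ₂ + cos φ₁ cos φ₂ cos Δλ,  σ = 2.0372 rad → d_gc = 6997.7 nmi
Rhumb line: Δψ = -0.0694, q = Δφ/Δψ = 0.9198, d_rh = R√(Δφ²+q²Δλ²) = 7470.9 nmi
Excess = 7470.9 − 6997.7 = 473.2 ≈ 473 nmi

473 nmi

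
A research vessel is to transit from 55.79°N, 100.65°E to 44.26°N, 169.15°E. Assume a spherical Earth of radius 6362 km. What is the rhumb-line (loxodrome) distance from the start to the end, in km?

5021 km

Δψ = ln[tan(π/4+φ₂/2)/tan(π/4+φ₁/2)] = -0.3153;  Δφ = -0.2012 rad,  Δλ = +1.1956 rad
q = Δφ/Δψ = 0.6383
d = R·√(Δφ² + q²Δλ²) = 6362·0.78916 = 5021 km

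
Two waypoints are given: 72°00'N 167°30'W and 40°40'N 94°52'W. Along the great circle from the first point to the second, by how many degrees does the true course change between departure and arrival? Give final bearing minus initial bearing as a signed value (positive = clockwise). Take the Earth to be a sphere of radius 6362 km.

+64.9°

Initial bearing θ₁ = atan2(sin Δλ cos φ₂, cos φ₁ sin φ₂ − sin φ₁ cos φ₂ cos Δλ) = 91.10°
Final bearing θ₂ = (initial bearing from the destination back to the start) + 180° = 155.96°
Δθ = θ₂ − θ₁ = +64.9°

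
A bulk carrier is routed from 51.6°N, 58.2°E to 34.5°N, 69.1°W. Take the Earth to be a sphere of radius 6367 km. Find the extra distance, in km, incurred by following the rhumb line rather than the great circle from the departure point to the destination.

1259 km

Great circle: cos σ = sin φ₁ sin φ₂ + cos φ₁ cos φ₂ cos Δλ,  σ = 1.4367 rad → d_gc = 9147.56 km
Rhumb line: Δψ = -0.4127, q = Δφ/Δψ = 0.7232, d_rh = R√(Δφ²+q²Δλ²) = 10406.13 km
Excess = 10406.13 − 9147.56 = 1258.57 ≈ 1259 km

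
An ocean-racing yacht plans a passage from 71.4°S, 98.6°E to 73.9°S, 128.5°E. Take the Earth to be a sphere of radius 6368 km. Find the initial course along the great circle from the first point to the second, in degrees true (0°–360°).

119.6°

N = sin Δλ·cos φ₂ = +0.1382;  D = cos φ₁ sin φ₂ − sin φ₁ cos φ₂ cos Δλ = -0.0786
initial course = atan2(N, D) = 119.62°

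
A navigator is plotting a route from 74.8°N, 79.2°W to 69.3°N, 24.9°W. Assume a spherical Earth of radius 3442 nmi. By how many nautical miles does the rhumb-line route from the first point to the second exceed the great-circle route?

Great circle: cos σ = sin φ₁ sin φ₂ + cos φ₁ cos φ₂ cos Δλ,  σ = 0.2950 rad → d_gc = 1015.4 nmi
Rhumb line: Δψ = -0.3139, q = Δφ/Δψ = 0.3058, d_rh = R√(Δφ²+q²Δλ²) = 1050.8 nmi
Excess = 1050.8 − 1015.4 = 35.4 ≈ 35 nmi

35 nmi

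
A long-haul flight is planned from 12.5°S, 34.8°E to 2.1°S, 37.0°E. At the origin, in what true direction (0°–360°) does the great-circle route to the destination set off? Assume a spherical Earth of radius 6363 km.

12.0°

θ = atan2( sin Δλ·cos φ₂ ,  cos φ₁ sin φ₂ − sin φ₁ cos φ₂ cos Δλ )
  = atan2(+0.0384, +0.1804) = 12.01°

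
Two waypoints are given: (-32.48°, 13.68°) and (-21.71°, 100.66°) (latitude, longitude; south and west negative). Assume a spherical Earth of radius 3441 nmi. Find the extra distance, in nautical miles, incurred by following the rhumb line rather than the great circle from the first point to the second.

Great circle: cos σ = sin φ₁ sin φ₂ + cos φ₁ cos φ₂ cos Δλ,  σ = 1.3285 rad → d_gc = 4571.3628 nmi
Rhumb line: Δψ = +0.2116, q = Δφ/Δψ = 0.8883, d_rh = R√(Δφ²+q²Δλ²) = 4684.8627 nmi
Excess = 4684.8627 − 4571.3628 = 113.4999 ≈ 113 nmi

113 nmi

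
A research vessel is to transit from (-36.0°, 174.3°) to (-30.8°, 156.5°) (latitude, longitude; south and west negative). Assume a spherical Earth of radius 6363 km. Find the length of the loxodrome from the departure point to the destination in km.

1747 km

Rhumb course C = atan2(Δλ, Δψ) with Δψ = ln[tan(π/4+φ₂/2)/tan(π/4+φ₁/2)] = +0.1088, Δλ = -0.3107 → C = 289.30°
d = R·|Δφ| / |cos C| = 6363·0.09076 / 0.33048 = 1747 km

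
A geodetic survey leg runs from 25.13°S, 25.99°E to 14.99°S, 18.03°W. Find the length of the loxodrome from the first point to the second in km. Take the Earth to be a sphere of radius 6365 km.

4722 km

Δψ = ln[tan(π/4+φ₂/2)/tan(π/4+φ₁/2)] = +0.1887;  Δφ = +0.1770 rad,  Δλ = -0.7683 rad
q = Δφ/Δψ = 0.9378
d = R·√(Δφ² + q²Δλ²) = 6365·0.74191 = 4722 km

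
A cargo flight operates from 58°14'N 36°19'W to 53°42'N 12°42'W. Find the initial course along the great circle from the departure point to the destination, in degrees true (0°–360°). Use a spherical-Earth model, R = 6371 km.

98.8°

N = sin Δλ·cos φ₂ = +0.2372;  D = cos φ₁ sin φ₂ − sin φ₁ cos φ₂ cos Δλ = -0.0369
initial course = atan2(N, D) = 98.84°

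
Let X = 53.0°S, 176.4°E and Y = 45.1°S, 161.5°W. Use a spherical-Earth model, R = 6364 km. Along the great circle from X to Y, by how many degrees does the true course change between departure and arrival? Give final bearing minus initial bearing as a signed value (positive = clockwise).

-16.8°

Initial bearing θ₁ = atan2(sin Δλ cos φ₂, cos φ₁ sin φ₂ − sin φ₁ cos φ₂ cos Δλ) = 70.12°
Final bearing θ₂ = (initial bearing from the destination back to the start) + 180° = 53.30°
Δθ = θ₂ − θ₁ = -16.8°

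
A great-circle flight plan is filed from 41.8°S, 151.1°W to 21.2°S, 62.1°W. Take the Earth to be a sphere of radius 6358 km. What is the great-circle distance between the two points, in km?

cos σ = sin φ₁ sin φ₂ + cos φ₁ cos φ₂ cos Δλ
      = sin(-41.80°)sin(-21.20°) + cos(-41.80°)cos(-21.20°)cos(89.00°) = 0.2532
σ = 75.335° → d = Rσ = 6358·1.31485 = 8360 km

8360 km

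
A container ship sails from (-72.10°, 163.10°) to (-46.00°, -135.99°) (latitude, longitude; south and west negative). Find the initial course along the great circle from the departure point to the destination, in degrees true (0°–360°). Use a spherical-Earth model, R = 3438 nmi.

80.6°

θ = atan2( sin Δλ·cos φ₂ ,  cos φ₁ sin φ₂ − sin φ₁ cos φ₂ cos Δλ )
  = atan2(+0.6070, +0.1003) = 80.62°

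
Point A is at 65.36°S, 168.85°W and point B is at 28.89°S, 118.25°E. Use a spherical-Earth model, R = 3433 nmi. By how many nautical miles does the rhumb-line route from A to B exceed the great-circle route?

141 nmi

Great circle: cos σ = sin φ₁ sin φ₂ + cos φ₁ cos φ₂ cos Δλ,  σ = 0.9927 rad → d_gc = 3407.8 nmi
Rhumb line: Δψ = +0.9944, q = Δφ/Δψ = 0.6401, d_rh = R√(Δφ²+q²Δλ²) = 3548.7 nmi
Excess = 3548.7 − 3407.8 = 140.9 ≈ 141 nmi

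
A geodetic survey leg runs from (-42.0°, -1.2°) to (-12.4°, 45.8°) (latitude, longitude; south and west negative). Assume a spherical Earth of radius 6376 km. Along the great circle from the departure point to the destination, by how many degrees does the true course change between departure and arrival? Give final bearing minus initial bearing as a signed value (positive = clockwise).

-23.2°

At departure: θ₁ = atan2(sin Δλ cos φ₂, cos φ₁ sin φ₂ − sin φ₁ cos φ₂ cos Δλ) = 68.17°
At arrival: θ₂ = atan2(sin Δλ cos φ₁, −cos φ₂ sin φ₁ + sin φ₂ cos φ₁ cos Δλ) = 44.94°
Δθ = θ₂ − θ₁ = -23.2°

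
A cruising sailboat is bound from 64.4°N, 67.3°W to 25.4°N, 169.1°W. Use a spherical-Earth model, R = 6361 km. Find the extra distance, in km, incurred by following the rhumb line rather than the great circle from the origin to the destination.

Great circle: cos σ = sin φ₁ sin φ₂ + cos φ₁ cos φ₂ cos Δλ,  σ = 1.2587 rad → d_gc = 8006.9 km
Rhumb line: Δψ = -1.0234, q = Δφ/Δψ = 0.6651, d_rh = R√(Δφ²+q²Δλ²) = 8675.1 km
Excess = 8675.1 − 8006.9 = 668.2 ≈ 668 km

668 km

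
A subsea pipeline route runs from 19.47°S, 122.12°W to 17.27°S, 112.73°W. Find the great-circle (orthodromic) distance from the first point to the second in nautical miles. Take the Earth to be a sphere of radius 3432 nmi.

cos σ = sin φ₁ sin φ₂ + cos φ₁ cos φ₂ cos Δλ
      = sin(-19.47°)sin(-17.27°) + cos(-19.47°)cos(-17.27°)cos(9.39°) = 0.9872
σ = 9.177° → d = Rσ = 3432·0.16018 = 550 nmi

550 nmi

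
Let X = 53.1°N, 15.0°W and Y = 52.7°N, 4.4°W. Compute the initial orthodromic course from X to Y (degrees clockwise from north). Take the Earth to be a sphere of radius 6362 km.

89.3°

N = sin Δλ·cos φ₂ = +0.1115;  D = cos φ₁ sin φ₂ − sin φ₁ cos φ₂ cos Δλ = +0.0013
initial course = atan2(N, D) = 89.34°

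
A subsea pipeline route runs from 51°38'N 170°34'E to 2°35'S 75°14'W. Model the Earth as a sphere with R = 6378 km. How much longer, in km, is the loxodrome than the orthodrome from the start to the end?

591 km

Great circle: cos σ = sin φ₁ sin φ₂ + cos φ₁ cos φ₂ cos Δλ,  σ = 1.8645 rad → d_gc = 11891.9 km
Rhumb line: Δψ = -1.1009, q = Δφ/Δψ = 0.8595, d_rh = R√(Δφ²+q²Δλ²) = 12482.6 km
Excess = 12482.6 − 11891.9 = 590.7 ≈ 591 km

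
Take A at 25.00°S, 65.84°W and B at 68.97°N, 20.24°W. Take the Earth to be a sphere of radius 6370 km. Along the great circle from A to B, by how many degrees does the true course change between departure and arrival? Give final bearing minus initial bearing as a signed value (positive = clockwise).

+26.0°

Initial bearing θ₁ = atan2(sin Δλ cos φ₂, cos φ₁ sin φ₂ − sin φ₁ cos φ₂ cos Δλ) = 15.07°
Final bearing θ₂ = (initial bearing from the destination back to the start) + 180° = 41.05°
Δθ = θ₂ − θ₁ = +26.0°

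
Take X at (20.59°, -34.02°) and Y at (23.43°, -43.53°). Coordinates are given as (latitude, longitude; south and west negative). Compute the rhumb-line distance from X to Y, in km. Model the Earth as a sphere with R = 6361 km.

1028 km

Rhumb course C = atan2(Δλ, Δψ) with Δψ = ln[tan(π/4+φ₂/2)/tan(π/4+φ₁/2)] = +0.0535, Δλ = -0.1660 → C = 287.86°
d = R·|Δφ| / |cos C| = 6361·0.04957 / 0.30663 = 1028 km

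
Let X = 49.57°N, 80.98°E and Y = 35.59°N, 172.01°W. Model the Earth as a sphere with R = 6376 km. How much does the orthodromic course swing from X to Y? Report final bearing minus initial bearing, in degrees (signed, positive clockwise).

At departure: θ₁ = atan2(sin Δλ cos φ₂, cos φ₁ sin φ₂ − sin φ₁ cos φ₂ cos Δλ) = 54.31°
At arrival: θ₂ = atan2(sin Δλ cos φ₁, −cos φ₂ sin φ₁ + sin φ₂ cos φ₁ cos Δλ) = 139.63°
Δθ = θ₂ − θ₁ = +85.3°

+85.3°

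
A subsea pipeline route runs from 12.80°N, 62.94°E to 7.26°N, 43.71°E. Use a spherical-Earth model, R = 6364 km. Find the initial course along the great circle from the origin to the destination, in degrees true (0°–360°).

N = sin Δλ·cos φ₂ = -0.3267;  D = cos φ₁ sin φ₂ − sin φ₁ cos φ₂ cos Δλ = -0.0843
initial course = atan2(N, D) = 255.54°

255.5°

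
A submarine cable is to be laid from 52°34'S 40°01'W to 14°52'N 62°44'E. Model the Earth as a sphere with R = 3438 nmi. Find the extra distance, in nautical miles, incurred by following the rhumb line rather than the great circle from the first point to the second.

176 nmi

Great circle: cos σ = sin φ₁ sin φ₂ + cos φ₁ cos φ₂ cos Δλ,  σ = 1.9107 rad → d_gc = 6569.0 nmi
Rhumb line: Δψ = +1.3448, q = Δφ/Δψ = 0.8752, d_rh = R√(Δφ²+q²Δλ²) = 6744.6 nmi
Excess = 6744.6 − 6569.0 = 175.6 ≈ 176 nmi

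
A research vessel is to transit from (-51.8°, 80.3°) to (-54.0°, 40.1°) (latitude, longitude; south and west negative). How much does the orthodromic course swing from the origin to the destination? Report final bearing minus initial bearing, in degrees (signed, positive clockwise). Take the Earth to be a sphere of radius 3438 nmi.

At departure: θ₁ = atan2(sin Δλ cos φ₂, cos φ₁ sin φ₂ − sin φ₁ cos φ₂ cos Δλ) = 248.76°
At arrival: θ₂ = atan2(sin Δλ cos φ₁, −cos φ₂ sin φ₁ + sin φ₂ cos φ₁ cos Δλ) = 281.30°
Δθ = θ₂ − θ₁ = +32.5°

+32.5°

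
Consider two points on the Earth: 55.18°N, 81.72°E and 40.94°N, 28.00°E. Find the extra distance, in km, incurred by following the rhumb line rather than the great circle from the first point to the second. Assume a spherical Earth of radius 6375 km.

Great circle: cos σ = sin φ₁ sin φ₂ + cos φ₁ cos φ₂ cos Δλ,  σ = 0.6548 rad → d_gc = 4174.3 km
Rhumb line: Δψ = -0.3752, q = Δφ/Δψ = 0.6623, d_rh = R√(Δφ²+q²Δλ²) = 4264.1 km
Excess = 4264.1 − 4174.3 = 89.8 ≈ 90 km

90 km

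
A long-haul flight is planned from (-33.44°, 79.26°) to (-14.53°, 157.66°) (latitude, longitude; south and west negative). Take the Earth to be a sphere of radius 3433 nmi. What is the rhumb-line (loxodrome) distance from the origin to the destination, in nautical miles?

4413 nmi

Δψ = ln[tan(π/4+φ₂/2)/tan(π/4+φ₁/2)] = +0.3635;  Δφ = +0.3300 rad,  Δλ = +1.3683 rad
q = Δφ/Δψ = 0.9078
d = R·√(Δφ² + q²Δλ²) = 3433·1.28532 = 4413 nmi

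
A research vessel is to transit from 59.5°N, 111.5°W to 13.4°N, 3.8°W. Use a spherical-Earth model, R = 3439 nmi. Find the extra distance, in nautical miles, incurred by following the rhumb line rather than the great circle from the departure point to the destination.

387 nmi

Great circle: cos σ = sin φ₁ sin φ₂ + cos φ₁ cos φ₂ cos Δλ,  σ = 1.5212 rad → d_gc = 5231.4 nmi
Rhumb line: Δψ = -1.0636, q = Δφ/Δψ = 0.7565, d_rh = R√(Δφ²+q²Δλ²) = 5618.7 nmi
Excess = 5618.7 − 5231.4 = 387.3 ≈ 387 nmi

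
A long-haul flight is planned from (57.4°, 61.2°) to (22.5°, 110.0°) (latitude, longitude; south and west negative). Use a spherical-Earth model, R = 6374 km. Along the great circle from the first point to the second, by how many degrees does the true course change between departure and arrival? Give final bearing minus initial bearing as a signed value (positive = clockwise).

+34.0°

Initial bearing θ₁ = atan2(sin Δλ cos φ₂, cos φ₁ sin φ₂ − sin φ₁ cos φ₂ cos Δλ) = 113.79°
Final bearing θ₂ = (initial bearing from the destination back to the start) + 180° = 147.75°
Δθ = θ₂ − θ₁ = +34.0°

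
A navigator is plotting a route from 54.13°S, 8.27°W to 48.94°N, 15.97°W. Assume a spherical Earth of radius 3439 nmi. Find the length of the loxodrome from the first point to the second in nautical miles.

6199 nmi

Rhumb course C = atan2(Δλ, Δψ) with Δψ = ln[tan(π/4+φ₂/2)/tan(π/4+φ₁/2)] = +2.1103, Δλ = -0.1344 → C = 356.36°
d = R·|Δφ| / |cos C| = 3439·1.79891 / 0.99798 = 6199 nmi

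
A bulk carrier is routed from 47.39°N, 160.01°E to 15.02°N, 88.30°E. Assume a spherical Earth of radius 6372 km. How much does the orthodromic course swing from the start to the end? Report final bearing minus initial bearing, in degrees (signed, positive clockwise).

-42.6°

Initial bearing θ₁ = atan2(sin Δλ cos φ₂, cos φ₁ sin φ₂ − sin φ₁ cos φ₂ cos Δλ) = 267.03°
Final bearing θ₂ = (initial bearing from the destination back to the start) + 180° = 224.43°
Δθ = θ₂ − θ₁ = -42.6°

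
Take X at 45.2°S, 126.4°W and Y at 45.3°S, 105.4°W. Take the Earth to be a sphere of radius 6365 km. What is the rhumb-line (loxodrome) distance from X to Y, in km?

Δψ = ln[tan(π/4+φ₂/2)/tan(π/4+φ₁/2)] = -0.0025;  Δφ = -0.0017 rad,  Δλ = +0.3665 rad
q = Δφ/Δψ = 0.7040
d = R·√(Δφ² + q²Δλ²) = 6365·0.25804 = 1642 km

1642 km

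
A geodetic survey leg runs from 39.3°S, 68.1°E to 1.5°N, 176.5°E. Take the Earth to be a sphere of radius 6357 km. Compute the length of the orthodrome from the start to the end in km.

11663 km

cos σ = sin φ₁ sin φ₂ + cos φ₁ cos φ₂ cos Δλ
      = sin(-39.30°)sin(1.50°) + cos(-39.30°)cos(1.50°)cos(108.40°) = -0.2608
σ = 105.115° → d = Rσ = 6357·1.83460 = 11663 km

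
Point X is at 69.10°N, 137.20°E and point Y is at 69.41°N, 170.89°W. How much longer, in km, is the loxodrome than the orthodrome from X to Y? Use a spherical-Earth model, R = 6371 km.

Great circle: cos σ = sin φ₁ sin φ₂ + cos φ₁ cos φ₂ cos Δλ,  σ = 0.3113 rad → d_gc = 1983.6 km
Rhumb line: Δψ = +0.0153, q = Δφ/Δψ = 0.3542, d_rh = R√(Δφ²+q²Δλ²) = 2044.8 km
Excess = 2044.8 − 1983.6 = 61.2 ≈ 61 km

61 km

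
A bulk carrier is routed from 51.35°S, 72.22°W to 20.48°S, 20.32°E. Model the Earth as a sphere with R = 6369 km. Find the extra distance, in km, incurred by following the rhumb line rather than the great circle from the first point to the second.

403 km

Great circle: cos σ = sin φ₁ sin φ₂ + cos φ₁ cos φ₂ cos Δλ,  σ = 1.3209 rad → d_gc = 8412.71 km
Rhumb line: Δψ = +0.6826, q = Δφ/Δψ = 0.7894, d_rh = R√(Δφ²+q²Δλ²) = 8815.23 km
Excess = 8815.23 − 8412.71 = 402.52 ≈ 403 km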